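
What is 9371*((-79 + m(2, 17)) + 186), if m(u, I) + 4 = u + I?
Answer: 1143262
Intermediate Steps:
m(u, I) = -4 + I + u (m(u, I) = -4 + (u + I) = -4 + (I + u) = -4 + I + u)
9371*((-79 + m(2, 17)) + 186) = 9371*((-79 + (-4 + 17 + 2)) + 186) = 9371*((-79 + 15) + 186) = 9371*(-64 + 186) = 9371*122 = 1143262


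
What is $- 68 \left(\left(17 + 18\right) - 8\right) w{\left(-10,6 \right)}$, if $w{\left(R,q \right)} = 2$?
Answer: $-3672$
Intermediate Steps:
$- 68 \left(\left(17 + 18\right) - 8\right) w{\left(-10,6 \right)} = - 68 \left(\left(17 + 18\right) - 8\right) 2 = - 68 \left(35 - 8\right) 2 = \left(-68\right) 27 \cdot 2 = \left(-1836\right) 2 = -3672$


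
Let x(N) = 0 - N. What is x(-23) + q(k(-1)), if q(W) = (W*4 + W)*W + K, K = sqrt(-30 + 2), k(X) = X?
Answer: 28 + 2*I*sqrt(7) ≈ 28.0 + 5.2915*I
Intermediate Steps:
K = 2*I*sqrt(7) (K = sqrt(-28) = 2*I*sqrt(7) ≈ 5.2915*I)
x(N) = -N
q(W) = 5*W**2 + 2*I*sqrt(7) (q(W) = (W*4 + W)*W + 2*I*sqrt(7) = (4*W + W)*W + 2*I*sqrt(7) = (5*W)*W + 2*I*sqrt(7) = 5*W**2 + 2*I*sqrt(7))
x(-23) + q(k(-1)) = -1*(-23) + (5*(-1)**2 + 2*I*sqrt(7)) = 23 + (5*1 + 2*I*sqrt(7)) = 23 + (5 + 2*I*sqrt(7)) = 28 + 2*I*sqrt(7)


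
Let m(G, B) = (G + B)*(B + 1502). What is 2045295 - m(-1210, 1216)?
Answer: 2028987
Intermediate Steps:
m(G, B) = (1502 + B)*(B + G) (m(G, B) = (B + G)*(1502 + B) = (1502 + B)*(B + G))
2045295 - m(-1210, 1216) = 2045295 - (1216² + 1502*1216 + 1502*(-1210) + 1216*(-1210)) = 2045295 - (1478656 + 1826432 - 1817420 - 1471360) = 2045295 - 1*16308 = 2045295 - 16308 = 2028987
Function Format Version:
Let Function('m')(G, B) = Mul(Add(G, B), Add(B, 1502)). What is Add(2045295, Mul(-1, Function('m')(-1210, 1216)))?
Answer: 2028987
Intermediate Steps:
Function('m')(G, B) = Mul(Add(1502, B), Add(B, G)) (Function('m')(G, B) = Mul(Add(B, G), Add(1502, B)) = Mul(Add(1502, B), Add(B, G)))
Add(2045295, Mul(-1, Function('m')(-1210, 1216))) = Add(2045295, Mul(-1, Add(Pow(1216, 2), Mul(1502, 1216), Mul(1502, -1210), Mul(1216, -1210)))) = Add(2045295, Mul(-1, Add(1478656, 1826432, -1817420, -1471360))) = Add(2045295, Mul(-1, 16308)) = Add(2045295, -16308) = 2028987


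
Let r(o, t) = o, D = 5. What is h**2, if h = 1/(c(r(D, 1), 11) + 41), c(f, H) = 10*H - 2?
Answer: 1/22201 ≈ 4.5043e-5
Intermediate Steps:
c(f, H) = -2 + 10*H
h = 1/149 (h = 1/((-2 + 10*11) + 41) = 1/((-2 + 110) + 41) = 1/(108 + 41) = 1/149 ≈ 0.0067114)
h**2 = (1/149)**2 = 1/22201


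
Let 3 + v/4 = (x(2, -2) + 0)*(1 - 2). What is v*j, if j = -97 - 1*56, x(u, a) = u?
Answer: 3060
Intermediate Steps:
j = -153 (j = -97 - 56 = -153)
v = -20 (v = -12 + 4*((2 + 0)*(1 - 2)) = -12 + 4*(2*(-1)) = -12 + 4*(-2) = -12 - 8 = -20)
v*j = -20*(-153) = 3060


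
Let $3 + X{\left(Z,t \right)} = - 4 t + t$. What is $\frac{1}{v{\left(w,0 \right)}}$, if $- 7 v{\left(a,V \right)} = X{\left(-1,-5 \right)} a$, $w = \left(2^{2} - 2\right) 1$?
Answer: $- \frac{7}{24} \approx -0.29167$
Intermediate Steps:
$X{\left(Z,t \right)} = -3 - 3 t$ ($X{\left(Z,t \right)} = -3 + \left(- 4 t + t\right) = -3 - 3 t$)
$w = 2$ ($w = \left(4 - 2\right) 1 = 2 \cdot 1 = 2$)
$v{\left(a,V \right)} = - \frac{12 a}{7}$ ($v{\left(a,V \right)} = - \frac{\left(-3 - -15\right) a}{7} = - \frac{\left(-3 + 15\right) a}{7} = - \frac{12 a}{7}$)
$\frac{1}{v{\left(w,0 \right)}} = \frac{1}{\left(- \frac{12}{7}\right) 2} = \frac{1}{- \frac{24}{7}} = - \frac{7}{24}$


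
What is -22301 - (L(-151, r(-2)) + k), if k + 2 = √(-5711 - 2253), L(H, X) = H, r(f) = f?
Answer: -22148 - 2*I*√1991 ≈ -22148.0 - 89.241*I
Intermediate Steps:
k = -2 + 2*I*√1991 (k = -2 + √(-5711 - 2253) = -2 + √(-7964) = -2 + 2*I*√1991 ≈ -2.0 + 89.241*I)
-22301 - (L(-151, r(-2)) + k) = -22301 - (-151 + (-2 + 2*I*√1991)) = -22301 - (-153 + 2*I*√1991) = -22301 + (153 - 2*I*√1991) = -22148 - 2*I*√1991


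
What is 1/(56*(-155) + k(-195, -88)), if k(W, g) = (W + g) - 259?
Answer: -1/9222 ≈ -0.00010844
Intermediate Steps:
k(W, g) = -259 + W + g
1/(56*(-155) + k(-195, -88)) = 1/(56*(-155) + (-259 - 195 - 88)) = 1/(-8680 - 542) = 1/(-9222) = -1/9222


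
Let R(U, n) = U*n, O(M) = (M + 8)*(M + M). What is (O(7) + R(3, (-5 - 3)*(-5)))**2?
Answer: 108900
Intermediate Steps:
O(M) = 2*M*(8 + M) (O(M) = (8 + M)*(2*M) = 2*M*(8 + M))
(O(7) + R(3, (-5 - 3)*(-5)))**2 = (2*7*(8 + 7) + 3*((-5 - 3)*(-5)))**2 = (2*7*15 + 3*(-8*(-5)))**2 = (210 + 3*40)**2 = (210 + 120)**2 = 330**2 = 108900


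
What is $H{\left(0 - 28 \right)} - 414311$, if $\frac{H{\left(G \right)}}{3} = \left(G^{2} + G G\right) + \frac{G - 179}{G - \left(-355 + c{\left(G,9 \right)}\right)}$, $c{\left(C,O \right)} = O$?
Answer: $- \frac{43418549}{106} \approx -4.0961 \cdot 10^{5}$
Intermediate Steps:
$H{\left(G \right)} = 6 G^{2} + \frac{3 \left(-179 + G\right)}{346 + G}$ ($H{\left(G \right)} = 3 \left(\left(G^{2} + G G\right) + \frac{G - 179}{G + \left(355 - 9\right)}\right) = 3 \left(\left(G^{2} + G^{2}\right) + \frac{-179 + G}{G + \left(355 - 9\right)}\right) = 3 \left(2 G^{2} + \frac{-179 + G}{G + 346}\right) = 3 \left(2 G^{2} + \frac{-179 + G}{346 + G}\right) = 6 G^{2} + \frac{3 \left(-179 + G\right)}{346 + G}$)
$H{\left(0 - 28 \right)} - 414311 = \frac{3 \left(-179 + \left(0 - 28\right) + 2 \left(0 - 28\right)^{3} + 692 \left(0 - 28\right)^{2}\right)}{346 + \left(0 - 28\right)} - 414311 = \frac{3 \left(-179 - 28 + 2 \left(-28\right)^{3} + 692 \left(-28\right)^{2}\right)}{346 - 28} - 414311 = \frac{3 \left(-179 - 28 + 2 \left(-21952\right) + 692 \cdot 784\right)}{318} - 414311 = 3 \cdot \frac{1}{318} \left(-179 - 28 - 43904 + 542528\right) - 414311 = 3 \cdot \frac{1}{318} \cdot 498417 - 414311 = \frac{498417}{106} - 414311 = - \frac{43418549}{106}$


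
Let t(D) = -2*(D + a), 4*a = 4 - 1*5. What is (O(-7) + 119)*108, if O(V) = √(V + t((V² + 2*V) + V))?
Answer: 12852 + 270*I*√10 ≈ 12852.0 + 853.82*I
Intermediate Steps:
a = -¼ (a = (4 - 1*5)/4 = (4 - 5)/4 = (¼)*(-1) = -¼ ≈ -0.25000)
t(D) = ½ - 2*D (t(D) = -2*(D - ¼) = -2*(-¼ + D) = ½ - 2*D)
O(V) = √(½ - 5*V - 2*V²) (O(V) = √(V + (½ - 2*((V² + 2*V) + V))) = √(V + (½ - 2*(V² + 3*V))) = √(V + (½ + (-6*V - 2*V²))) = √(V + (½ - 6*V - 2*V²)) = √(½ - 5*V - 2*V²))
(O(-7) + 119)*108 = (√(2 - 20*(-7) - 8*(-7)²)/2 + 119)*108 = (√(2 + 140 - 8*49)/2 + 119)*108 = (√(2 + 140 - 392)/2 + 119)*108 = (√(-250)/2 + 119)*108 = ((5*I*√10)/2 + 119)*108 = (5*I*√10/2 + 119)*108 = (119 + 5*I*√10/2)*108 = 12852 + 270*I*√10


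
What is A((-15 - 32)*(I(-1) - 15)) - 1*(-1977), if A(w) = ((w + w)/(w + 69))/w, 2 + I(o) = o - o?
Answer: 858019/434 ≈ 1977.0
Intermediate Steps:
I(o) = -2 (I(o) = -2 + (o - o) = -2 + 0 = -2)
A(w) = 2/(69 + w) (A(w) = ((2*w)/(69 + w))/w = (2*w/(69 + w))/w = 2/(69 + w))
A((-15 - 32)*(I(-1) - 15)) - 1*(-1977) = 2/(69 + (-15 - 32)*(-2 - 15)) - 1*(-1977) = 2/(69 - 47*(-17)) + 1977 = 2/(69 + 799) + 1977 = 2/868 + 1977 = 2*(1/868) + 1977 = 1/434 + 1977 = 858019/434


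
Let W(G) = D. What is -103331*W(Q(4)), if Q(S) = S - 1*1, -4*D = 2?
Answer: 103331/2 ≈ 51666.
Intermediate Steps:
D = -1/2 (D = -1/4*2 = -1/2 ≈ -0.50000)
Q(S) = -1 + S (Q(S) = S - 1 = -1 + S)
W(G) = -1/2
-103331*W(Q(4)) = -103331*(-1/2) = 103331/2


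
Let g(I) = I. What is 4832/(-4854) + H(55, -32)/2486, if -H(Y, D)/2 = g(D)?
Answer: -2925424/3016761 ≈ -0.96972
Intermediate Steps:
H(Y, D) = -2*D
4832/(-4854) + H(55, -32)/2486 = 4832/(-4854) - 2*(-32)/2486 = 4832*(-1/4854) + 64*(1/2486) = -2416/2427 + 32/1243 = -2925424/3016761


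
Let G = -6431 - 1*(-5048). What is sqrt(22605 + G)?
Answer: 9*sqrt(262) ≈ 145.68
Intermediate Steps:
G = -1383 (G = -6431 + 5048 = -1383)
sqrt(22605 + G) = sqrt(22605 - 1383) = sqrt(21222) = 9*sqrt(262)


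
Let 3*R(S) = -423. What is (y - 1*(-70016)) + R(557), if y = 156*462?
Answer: 141947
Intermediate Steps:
y = 72072
R(S) = -141 (R(S) = (1/3)*(-423) = -141)
(y - 1*(-70016)) + R(557) = (72072 - 1*(-70016)) - 141 = (72072 + 70016) - 141 = 142088 - 141 = 141947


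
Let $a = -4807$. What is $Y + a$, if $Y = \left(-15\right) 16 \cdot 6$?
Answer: $-6247$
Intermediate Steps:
$Y = -1440$ ($Y = \left(-240\right) 6 = -1440$)
$Y + a = -1440 - 4807 = -6247$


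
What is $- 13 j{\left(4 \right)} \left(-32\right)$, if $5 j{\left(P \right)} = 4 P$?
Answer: $\frac{6656}{5} \approx 1331.2$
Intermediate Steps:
$j{\left(P \right)} = \frac{4 P}{5}$
$- 13 j{\left(4 \right)} \left(-32\right) = - 13 \cdot \frac{4}{5} \cdot 4 \left(-32\right) = \left(-13\right) \frac{16}{5} \left(-32\right) = \left(- \frac{208}{5}\right) \left(-32\right) = \frac{6656}{5}$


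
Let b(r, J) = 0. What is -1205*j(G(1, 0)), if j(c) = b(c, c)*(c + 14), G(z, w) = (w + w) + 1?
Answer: 0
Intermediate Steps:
G(z, w) = 1 + 2*w (G(z, w) = 2*w + 1 = 1 + 2*w)
j(c) = 0 (j(c) = 0*(c + 14) = 0*(14 + c) = 0)
-1205*j(G(1, 0)) = -1205*0 = 0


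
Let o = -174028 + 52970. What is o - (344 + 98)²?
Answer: -316422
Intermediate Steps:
o = -121058
o - (344 + 98)² = -121058 - (344 + 98)² = -121058 - 1*442² = -121058 - 1*195364 = -121058 - 195364 = -316422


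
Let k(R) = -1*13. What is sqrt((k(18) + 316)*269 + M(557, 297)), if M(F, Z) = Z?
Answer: 2*sqrt(20451) ≈ 286.01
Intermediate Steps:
k(R) = -13
sqrt((k(18) + 316)*269 + M(557, 297)) = sqrt((-13 + 316)*269 + 297) = sqrt(303*269 + 297) = sqrt(81507 + 297) = sqrt(81804) = 2*sqrt(20451)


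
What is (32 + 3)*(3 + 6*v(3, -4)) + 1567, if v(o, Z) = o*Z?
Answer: -848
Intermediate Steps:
v(o, Z) = Z*o
(32 + 3)*(3 + 6*v(3, -4)) + 1567 = (32 + 3)*(3 + 6*(-4*3)) + 1567 = 35*(3 + 6*(-12)) + 1567 = 35*(3 - 72) + 1567 = 35*(-69) + 1567 = -2415 + 1567 = -848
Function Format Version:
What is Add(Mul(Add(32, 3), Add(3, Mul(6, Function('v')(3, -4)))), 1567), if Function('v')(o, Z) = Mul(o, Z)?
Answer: -848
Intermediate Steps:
Function('v')(o, Z) = Mul(Z, o)
Add(Mul(Add(32, 3), Add(3, Mul(6, Function('v')(3, -4)))), 1567) = Add(Mul(Add(32, 3), Add(3, Mul(6, Mul(-4, 3)))), 1567) = Add(Mul(35, Add(3, Mul(6, -12))), 1567) = Add(Mul(35, Add(3, -72)), 1567) = Add(Mul(35, -69), 1567) = Add(-2415, 1567) = -848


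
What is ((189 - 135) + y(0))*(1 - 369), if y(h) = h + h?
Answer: -19872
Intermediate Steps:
y(h) = 2*h
((189 - 135) + y(0))*(1 - 369) = ((189 - 135) + 2*0)*(1 - 369) = (54 + 0)*(-368) = 54*(-368) = -19872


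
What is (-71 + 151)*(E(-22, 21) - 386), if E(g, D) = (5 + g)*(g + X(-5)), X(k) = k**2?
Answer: -34960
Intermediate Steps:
E(g, D) = (5 + g)*(25 + g) (E(g, D) = (5 + g)*(g + (-5)**2) = (5 + g)*(g + 25) = (5 + g)*(25 + g))
(-71 + 151)*(E(-22, 21) - 386) = (-71 + 151)*((125 + (-22)**2 + 30*(-22)) - 386) = 80*((125 + 484 - 660) - 386) = 80*(-51 - 386) = 80*(-437) = -34960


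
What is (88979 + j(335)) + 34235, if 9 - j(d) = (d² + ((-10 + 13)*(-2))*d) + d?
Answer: 12673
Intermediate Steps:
j(d) = 9 - d² + 5*d (j(d) = 9 - ((d² + ((-10 + 13)*(-2))*d) + d) = 9 - ((d² + (3*(-2))*d) + d) = 9 - ((d² - 6*d) + d) = 9 - (d² - 5*d) = 9 + (-d² + 5*d) = 9 - d² + 5*d)
(88979 + j(335)) + 34235 = (88979 + (9 - 1*335² + 5*335)) + 34235 = (88979 + (9 - 1*112225 + 1675)) + 34235 = (88979 + (9 - 112225 + 1675)) + 34235 = (88979 - 110541) + 34235 = -21562 + 34235 = 12673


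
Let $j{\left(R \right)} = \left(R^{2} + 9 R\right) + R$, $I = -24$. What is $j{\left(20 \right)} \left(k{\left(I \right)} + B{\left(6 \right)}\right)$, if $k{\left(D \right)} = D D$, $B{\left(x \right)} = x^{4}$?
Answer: $1123200$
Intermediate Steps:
$j{\left(R \right)} = R^{2} + 10 R$
$k{\left(D \right)} = D^{2}$
$j{\left(20 \right)} \left(k{\left(I \right)} + B{\left(6 \right)}\right) = 20 \left(10 + 20\right) \left(\left(-24\right)^{2} + 6^{4}\right) = 20 \cdot 30 \left(576 + 1296\right) = 600 \cdot 1872 = 1123200$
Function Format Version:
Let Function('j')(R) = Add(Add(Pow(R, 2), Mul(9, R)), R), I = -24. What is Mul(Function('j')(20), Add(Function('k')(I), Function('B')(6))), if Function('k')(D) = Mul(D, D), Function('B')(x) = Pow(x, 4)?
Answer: 1123200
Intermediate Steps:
Function('j')(R) = Add(Pow(R, 2), Mul(10, R))
Function('k')(D) = Pow(D, 2)
Mul(Function('j')(20), Add(Function('k')(I), Function('B')(6))) = Mul(Mul(20, Add(10, 20)), Add(Pow(-24, 2), Pow(6, 4))) = Mul(Mul(20, 30), Add(576, 1296)) = Mul(600, 1872) = 1123200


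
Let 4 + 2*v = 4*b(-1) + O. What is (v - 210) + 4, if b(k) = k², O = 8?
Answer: -202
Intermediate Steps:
v = 4 (v = -2 + (4*(-1)² + 8)/2 = -2 + (4*1 + 8)/2 = -2 + (4 + 8)/2 = -2 + (½)*12 = -2 + 6 = 4)
(v - 210) + 4 = (4 - 210) + 4 = -206 + 4 = -202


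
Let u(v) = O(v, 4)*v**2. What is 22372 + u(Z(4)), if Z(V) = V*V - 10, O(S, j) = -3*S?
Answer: 21724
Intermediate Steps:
Z(V) = -10 + V**2 (Z(V) = V**2 - 10 = -10 + V**2)
u(v) = -3*v**3 (u(v) = (-3*v)*v**2 = -3*v**3)
22372 + u(Z(4)) = 22372 - 3*(-10 + 4**2)**3 = 22372 - 3*(-10 + 16)**3 = 22372 - 3*6**3 = 22372 - 3*216 = 22372 - 648 = 21724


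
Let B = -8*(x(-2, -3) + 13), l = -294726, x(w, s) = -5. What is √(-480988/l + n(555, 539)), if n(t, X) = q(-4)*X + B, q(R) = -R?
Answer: √45465006002070/147363 ≈ 45.756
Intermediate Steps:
B = -64 (B = -8*(-5 + 13) = -8*8 = -64)
n(t, X) = -64 + 4*X (n(t, X) = (-1*(-4))*X - 64 = 4*X - 64 = -64 + 4*X)
√(-480988/l + n(555, 539)) = √(-480988/(-294726) + (-64 + 4*539)) = √(-480988*(-1/294726) + (-64 + 2156)) = √(240494/147363 + 2092) = √(308523890/147363) = √45465006002070/147363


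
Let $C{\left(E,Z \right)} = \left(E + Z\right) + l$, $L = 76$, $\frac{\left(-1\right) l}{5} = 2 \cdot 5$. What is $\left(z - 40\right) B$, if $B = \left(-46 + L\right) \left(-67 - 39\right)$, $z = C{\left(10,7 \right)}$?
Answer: $232140$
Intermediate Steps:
$l = -50$ ($l = - 5 \cdot 2 \cdot 5 = \left(-5\right) 10 = -50$)
$C{\left(E,Z \right)} = -50 + E + Z$ ($C{\left(E,Z \right)} = \left(E + Z\right) - 50 = -50 + E + Z$)
$z = -33$ ($z = -50 + 10 + 7 = -33$)
$B = -3180$ ($B = \left(-46 + 76\right) \left(-67 - 39\right) = 30 \left(-106\right) = -3180$)
$\left(z - 40\right) B = \left(-33 - 40\right) \left(-3180\right) = \left(-73\right) \left(-3180\right) = 232140$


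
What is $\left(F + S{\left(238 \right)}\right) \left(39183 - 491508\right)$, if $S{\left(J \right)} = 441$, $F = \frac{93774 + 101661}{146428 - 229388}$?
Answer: $- \frac{3292014565125}{16592} \approx -1.9841 \cdot 10^{8}$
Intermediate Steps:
$F = - \frac{39087}{16592}$ ($F = \frac{195435}{-82960} = 195435 \left(- \frac{1}{82960}\right) = - \frac{39087}{16592} \approx -2.3558$)
$\left(F + S{\left(238 \right)}\right) \left(39183 - 491508\right) = \left(- \frac{39087}{16592} + 441\right) \left(39183 - 491508\right) = \frac{7277985}{16592} \left(-452325\right) = - \frac{3292014565125}{16592}$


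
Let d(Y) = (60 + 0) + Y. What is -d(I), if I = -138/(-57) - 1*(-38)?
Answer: -1908/19 ≈ -100.42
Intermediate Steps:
I = 768/19 (I = -138*(-1/57) + 38 = 46/19 + 38 = 768/19 ≈ 40.421)
d(Y) = 60 + Y
-d(I) = -(60 + 768/19) = -1*1908/19 = -1908/19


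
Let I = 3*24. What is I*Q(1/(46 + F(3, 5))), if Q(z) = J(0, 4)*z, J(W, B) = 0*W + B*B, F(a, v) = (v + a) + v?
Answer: 1152/59 ≈ 19.525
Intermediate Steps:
F(a, v) = a + 2*v (F(a, v) = (a + v) + v = a + 2*v)
I = 72
J(W, B) = B**2 (J(W, B) = 0 + B**2 = B**2)
Q(z) = 16*z (Q(z) = 4**2*z = 16*z)
I*Q(1/(46 + F(3, 5))) = 72*(16/(46 + (3 + 2*5))) = 72*(16/(46 + (3 + 10))) = 72*(16/(46 + 13)) = 72*(16/59) = 1152/59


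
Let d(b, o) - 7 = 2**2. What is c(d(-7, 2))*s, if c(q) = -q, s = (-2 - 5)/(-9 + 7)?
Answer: -77/2 ≈ -38.500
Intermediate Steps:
d(b, o) = 11 (d(b, o) = 7 + 2**2 = 7 + 4 = 11)
s = 7/2 (s = -7/(-2) = -7*(-1/2) = 7/2 ≈ 3.5000)
c(d(-7, 2))*s = -1*11*(7/2) = -11*7/2 = -77/2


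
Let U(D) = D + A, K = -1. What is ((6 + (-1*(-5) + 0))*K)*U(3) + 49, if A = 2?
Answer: -6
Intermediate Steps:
U(D) = 2 + D (U(D) = D + 2 = 2 + D)
((6 + (-1*(-5) + 0))*K)*U(3) + 49 = ((6 + (-1*(-5) + 0))*(-1))*(2 + 3) + 49 = ((6 + (5 + 0))*(-1))*5 + 49 = ((6 + 5)*(-1))*5 + 49 = (11*(-1))*5 + 49 = -11*5 + 49 = -55 + 49 = -6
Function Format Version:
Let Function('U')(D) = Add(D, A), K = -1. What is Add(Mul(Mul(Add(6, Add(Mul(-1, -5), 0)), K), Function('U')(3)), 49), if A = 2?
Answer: -6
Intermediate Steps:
Function('U')(D) = Add(2, D) (Function('U')(D) = Add(D, 2) = Add(2, D))
Add(Mul(Mul(Add(6, Add(Mul(-1, -5), 0)), K), Function('U')(3)), 49) = Add(Mul(Mul(Add(6, Add(Mul(-1, -5), 0)), -1), Add(2, 3)), 49) = Add(Mul(Mul(Add(6, Add(5, 0)), -1), 5), 49) = Add(Mul(Mul(Add(6, 5), -1), 5), 49) = Add(Mul(Mul(11, -1), 5), 49) = Add(Mul(-11, 5), 49) = Add(-55, 49) = -6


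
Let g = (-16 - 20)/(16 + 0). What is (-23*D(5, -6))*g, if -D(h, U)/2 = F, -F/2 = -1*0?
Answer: 0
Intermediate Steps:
F = 0 (F = -(-2)*0 = -2*0 = 0)
D(h, U) = 0 (D(h, U) = -2*0 = 0)
g = -9/4 (g = -36/16 = -36*1/16 = -9/4 ≈ -2.2500)
(-23*D(5, -6))*g = -23*0*(-9/4) = 0*(-9/4) = 0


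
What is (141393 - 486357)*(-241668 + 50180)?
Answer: 66056466432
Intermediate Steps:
(141393 - 486357)*(-241668 + 50180) = -344964*(-191488) = 66056466432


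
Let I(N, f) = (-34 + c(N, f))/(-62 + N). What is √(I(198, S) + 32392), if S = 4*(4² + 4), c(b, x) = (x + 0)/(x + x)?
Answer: √149779469/68 ≈ 179.98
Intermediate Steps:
c(b, x) = ½ (c(b, x) = x/((2*x)) = x*(1/(2*x)) = ½)
S = 80 (S = 4*(16 + 4) = 4*20 = 80)
I(N, f) = -67/(2*(-62 + N)) (I(N, f) = (-34 + ½)/(-62 + N) = -67/(2*(-62 + N)))
√(I(198, S) + 32392) = √(-67/(-124 + 2*198) + 32392) = √(-67/(-124 + 396) + 32392) = √(-67/272 + 32392) = √(8810557/272) = √149779469/68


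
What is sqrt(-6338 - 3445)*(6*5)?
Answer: 90*I*sqrt(1087) ≈ 2967.3*I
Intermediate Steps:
sqrt(-6338 - 3445)*(6*5) = sqrt(-9783)*30 = (3*I*sqrt(1087))*30 = 90*I*sqrt(1087)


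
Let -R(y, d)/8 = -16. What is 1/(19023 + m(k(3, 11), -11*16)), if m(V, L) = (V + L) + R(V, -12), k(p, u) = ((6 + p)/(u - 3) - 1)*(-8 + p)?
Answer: 8/151795 ≈ 5.2703e-5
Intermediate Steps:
R(y, d) = 128 (R(y, d) = -8*(-16) = 128)
k(p, u) = (-1 + (6 + p)/(-3 + u))*(-8 + p) (k(p, u) = ((6 + p)/(-3 + u) - 1)*(-8 + p) = (-1 + (6 + p)/(-3 + u))*(-8 + p))
m(V, L) = 128 + L + V (m(V, L) = (V + L) + 128 = (L + V) + 128 = 128 + L + V)
1/(19023 + m(k(3, 11), -11*16)) = 1/(19023 + (128 - 11*16 + (-72 + 3 + 3² + 8*11 - 1*3*11)/(-3 + 11))) = 1/(19023 + (128 - 176 + (-72 + 3 + 9 + 88 - 33)/8)) = 1/(19023 + (128 - 176 + (⅛)*(-5))) = 1/(19023 + (128 - 176 - 5/8)) = 1/(19023 - 389/8) = 1/(151795/8) = 8/151795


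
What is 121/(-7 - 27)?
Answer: -121/34 ≈ -3.5588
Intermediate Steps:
121/(-7 - 27) = 121/(-34) = 121*(-1/34) = -121/34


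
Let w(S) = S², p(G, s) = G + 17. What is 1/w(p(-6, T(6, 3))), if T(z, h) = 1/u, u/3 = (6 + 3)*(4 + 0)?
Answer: 1/121 ≈ 0.0082645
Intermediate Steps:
u = 108 (u = 3*((6 + 3)*(4 + 0)) = 3*(9*4) = 3*36 = 108)
T(z, h) = 1/108
p(G, s) = 17 + G
1/w(p(-6, T(6, 3))) = 1/((17 - 6)²) = 1/(11²) = 1/121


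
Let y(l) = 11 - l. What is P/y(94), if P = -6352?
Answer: 6352/83 ≈ 76.530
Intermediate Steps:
P/y(94) = -6352/(11 - 1*94) = -6352/(11 - 94) = -6352/(-83) = -6352*(-1/83) = 6352/83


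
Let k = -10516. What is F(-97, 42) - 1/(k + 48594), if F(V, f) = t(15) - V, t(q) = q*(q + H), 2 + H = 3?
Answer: 12832285/38078 ≈ 337.00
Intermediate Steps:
H = 1 (H = -2 + 3 = 1)
t(q) = q*(1 + q) (t(q) = q*(q + 1) = q*(1 + q))
F(V, f) = 240 - V (F(V, f) = 15*(1 + 15) - V = 15*16 - V = 240 - V)
F(-97, 42) - 1/(k + 48594) = (240 - 1*(-97)) - 1/(-10516 + 48594) = (240 + 97) - 1/38078 = 337 - 1*1/38078 = 337 - 1/38078 = 12832285/38078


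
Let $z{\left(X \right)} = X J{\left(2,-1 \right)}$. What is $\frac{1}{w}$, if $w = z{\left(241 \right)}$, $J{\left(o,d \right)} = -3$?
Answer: $- \frac{1}{723} \approx -0.0013831$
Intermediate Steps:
$z{\left(X \right)} = - 3 X$ ($z{\left(X \right)} = X \left(-3\right) = - 3 X$)
$w = -723$ ($w = \left(-3\right) 241 = -723$)
$\frac{1}{w} = \frac{1}{-723} = - \frac{1}{723}$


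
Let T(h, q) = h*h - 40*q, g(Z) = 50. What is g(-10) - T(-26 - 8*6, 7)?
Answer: -5146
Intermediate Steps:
T(h, q) = h**2 - 40*q
g(-10) - T(-26 - 8*6, 7) = 50 - ((-26 - 8*6)**2 - 40*7) = 50 - ((-26 - 1*48)**2 - 280) = 50 - ((-26 - 48)**2 - 280) = 50 - ((-74)**2 - 280) = 50 - (5476 - 280) = 50 - 1*5196 = 50 - 5196 = -5146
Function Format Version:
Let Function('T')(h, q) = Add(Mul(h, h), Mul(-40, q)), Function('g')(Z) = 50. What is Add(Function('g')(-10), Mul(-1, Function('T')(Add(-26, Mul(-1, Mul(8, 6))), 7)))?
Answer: -5146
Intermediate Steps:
Function('T')(h, q) = Add(Pow(h, 2), Mul(-40, q))
Add(Function('g')(-10), Mul(-1, Function('T')(Add(-26, Mul(-1, Mul(8, 6))), 7))) = Add(50, Mul(-1, Add(Pow(Add(-26, Mul(-1, Mul(8, 6))), 2), Mul(-40, 7)))) = Add(50, Mul(-1, Add(Pow(Add(-26, Mul(-1, 48)), 2), -280))) = Add(50, Mul(-1, Add(Pow(Add(-26, -48), 2), -280))) = Add(50, Mul(-1, Add(Pow(-74, 2), -280))) = Add(50, Mul(-1, Add(5476, -280))) = Add(50, Mul(-1, 5196)) = Add(50, -5196) = -5146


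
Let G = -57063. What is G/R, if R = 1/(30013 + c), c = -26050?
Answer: -226140669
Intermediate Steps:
R = 1/3963 (R = 1/(30013 - 26050) = 1/3963 ≈ 0.00025233)
G/R = -57063/1/3963 = -57063*3963 = -226140669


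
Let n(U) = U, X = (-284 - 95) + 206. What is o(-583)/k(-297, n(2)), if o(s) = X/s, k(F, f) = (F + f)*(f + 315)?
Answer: -173/54519245 ≈ -3.1732e-6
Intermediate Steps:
X = -173 (X = -379 + 206 = -173)
k(F, f) = (315 + f)*(F + f) (k(F, f) = (F + f)*(315 + f) = (315 + f)*(F + f))
o(s) = -173/s
o(-583)/k(-297, n(2)) = (-173/(-583))/(2**2 + 315*(-297) + 315*2 - 297*2) = (-173*(-1/583))/(4 - 93555 + 630 - 594) = (173/583)/(-93515) = (173/583)*(-1/93515) = -173/54519245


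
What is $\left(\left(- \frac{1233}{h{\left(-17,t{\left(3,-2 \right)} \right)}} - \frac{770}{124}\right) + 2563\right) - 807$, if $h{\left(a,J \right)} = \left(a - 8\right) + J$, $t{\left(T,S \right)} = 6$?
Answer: $\frac{2137699}{1178} \approx 1814.7$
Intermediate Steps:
$h{\left(a,J \right)} = -8 + J + a$ ($h{\left(a,J \right)} = \left(-8 + a\right) + J = -8 + J + a$)
$\left(\left(- \frac{1233}{h{\left(-17,t{\left(3,-2 \right)} \right)}} - \frac{770}{124}\right) + 2563\right) - 807 = \left(\left(- \frac{1233}{-8 + 6 - 17} - \frac{770}{124}\right) + 2563\right) - 807 = \left(\left(- \frac{1233}{-19} - \frac{385}{62}\right) + 2563\right) - 807 = \left(\left(\left(-1233\right) \left(- \frac{1}{19}\right) - \frac{385}{62}\right) + 2563\right) - 807 = \left(\left(\frac{1233}{19} - \frac{385}{62}\right) + 2563\right) - 807 = \left(\frac{69131}{1178} + 2563\right) - 807 = \frac{3088345}{1178} - 807 = \frac{2137699}{1178}$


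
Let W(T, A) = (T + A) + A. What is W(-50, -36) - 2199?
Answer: -2321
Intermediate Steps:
W(T, A) = T + 2*A (W(T, A) = (A + T) + A = T + 2*A)
W(-50, -36) - 2199 = (-50 + 2*(-36)) - 2199 = (-50 - 72) - 2199 = -122 - 2199 = -2321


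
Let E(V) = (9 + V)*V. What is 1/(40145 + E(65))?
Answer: 1/44955 ≈ 2.2244e-5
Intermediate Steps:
E(V) = V*(9 + V)
1/(40145 + E(65)) = 1/(40145 + 65*(9 + 65)) = 1/(40145 + 65*74) = 1/(40145 + 4810) = 1/44955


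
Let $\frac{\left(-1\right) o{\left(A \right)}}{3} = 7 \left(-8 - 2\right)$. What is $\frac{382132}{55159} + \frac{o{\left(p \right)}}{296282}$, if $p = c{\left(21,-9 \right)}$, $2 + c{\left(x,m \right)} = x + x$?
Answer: $\frac{8087886901}{1167329917} \approx 6.9285$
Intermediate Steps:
$c{\left(x,m \right)} = -2 + 2 x$ ($c{\left(x,m \right)} = -2 + \left(x + x\right) = -2 + 2 x$)
$p = 40$ ($p = -2 + 2 \cdot 21 = -2 + 42 = 40$)
$o{\left(A \right)} = 210$ ($o{\left(A \right)} = - 3 \cdot 7 \left(-8 - 2\right) = - 3 \cdot 7 \left(-10\right) = \left(-3\right) \left(-70\right) = 210$)
$\frac{382132}{55159} + \frac{o{\left(p \right)}}{296282} = \frac{382132}{55159} + \frac{210}{296282} = 382132 \cdot \frac{1}{55159} + 210 \cdot \frac{1}{296282} = \frac{382132}{55159} + \frac{15}{21163} = \frac{8087886901}{1167329917}$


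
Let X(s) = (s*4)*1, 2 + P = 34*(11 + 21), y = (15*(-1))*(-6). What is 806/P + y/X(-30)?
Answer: -17/2172 ≈ -0.0078269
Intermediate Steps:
y = 90 (y = -15*(-6) = 90)
P = 1086 (P = -2 + 34*(11 + 21) = -2 + 34*32 = -2 + 1088 = 1086)
X(s) = 4*s (X(s) = (4*s)*1 = 4*s)
806/P + y/X(-30) = 806/1086 + 90/((4*(-30))) = 806*(1/1086) + 90/(-120) = 403/543 + 90*(-1/120) = 403/543 - 3/4 = -17/2172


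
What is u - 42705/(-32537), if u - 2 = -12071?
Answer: -392646348/32537 ≈ -12068.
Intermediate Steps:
u = -12069 (u = 2 - 12071 = -12069)
u - 42705/(-32537) = -12069 - 42705/(-32537) = -12069 - 42705*(-1)/32537 = -12069 - 1*(-42705/32537) = -12069 + 42705/32537 = -392646348/32537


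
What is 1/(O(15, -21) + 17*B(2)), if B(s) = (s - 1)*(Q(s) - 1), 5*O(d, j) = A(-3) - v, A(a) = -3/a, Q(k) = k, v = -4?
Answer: 1/18 ≈ 0.055556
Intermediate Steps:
O(d, j) = 1 (O(d, j) = (-3/(-3) - 1*(-4))/5 = (-3*(-1/3) + 4)/5 = (1 + 4)/5 = (1/5)*5 = 1)
B(s) = (-1 + s)**2 (B(s) = (s - 1)*(s - 1) = (-1 + s)*(-1 + s) = (-1 + s)**2)
1/(O(15, -21) + 17*B(2)) = 1/(1 + 17*(1 + 2**2 - 2*2)) = 1/(1 + 17*(1 + 4 - 4)) = 1/(1 + 17*1) = 1/(1 + 17) = 1/18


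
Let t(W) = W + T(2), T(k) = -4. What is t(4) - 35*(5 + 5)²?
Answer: -3500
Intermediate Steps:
t(W) = -4 + W (t(W) = W - 4 = -4 + W)
t(4) - 35*(5 + 5)² = (-4 + 4) - 35*(5 + 5)² = 0 - 35*10² = 0 - 35*100 = 0 - 3500 = -3500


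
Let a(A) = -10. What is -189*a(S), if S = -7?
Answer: 1890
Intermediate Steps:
-189*a(S) = -189*(-10) = 1890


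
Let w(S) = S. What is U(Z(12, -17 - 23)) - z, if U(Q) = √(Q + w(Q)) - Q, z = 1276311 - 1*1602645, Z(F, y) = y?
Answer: 326374 + 4*I*√5 ≈ 3.2637e+5 + 8.9443*I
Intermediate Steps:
z = -326334 (z = 1276311 - 1602645 = -326334)
U(Q) = -Q + √2*√Q (U(Q) = √(Q + Q) - Q = √(2*Q) - Q = √2*√Q - Q = -Q + √2*√Q)
U(Z(12, -17 - 23)) - z = (-(-17 - 23) + √2*√(-17 - 23)) - 1*(-326334) = (-1*(-40) + √2*√(-40)) + 326334 = (40 + √2*(2*I*√10)) + 326334 = (40 + 4*I*√5) + 326334 = 326374 + 4*I*√5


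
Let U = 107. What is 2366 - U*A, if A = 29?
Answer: -737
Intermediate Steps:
2366 - U*A = 2366 - 107*29 = 2366 - 1*3103 = 2366 - 3103 = -737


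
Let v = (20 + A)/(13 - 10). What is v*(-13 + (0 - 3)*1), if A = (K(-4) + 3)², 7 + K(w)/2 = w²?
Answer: -7376/3 ≈ -2458.7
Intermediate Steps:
K(w) = -14 + 2*w²
A = 441 (A = ((-14 + 2*(-4)²) + 3)² = ((-14 + 2*16) + 3)² = ((-14 + 32) + 3)² = (18 + 3)² = 21² = 441)
v = 461/3 (v = (20 + 441)/(13 - 10) = 461/3 ≈ 153.67)
v*(-13 + (0 - 3)*1) = 461*(-13 + (0 - 3)*1)/3 = 461*(-13 - 3*1)/3 = 461*(-13 - 3)/3 = (461/3)*(-16) = -7376/3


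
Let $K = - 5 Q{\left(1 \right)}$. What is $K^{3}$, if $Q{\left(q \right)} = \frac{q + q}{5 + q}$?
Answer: $- \frac{125}{27} \approx -4.6296$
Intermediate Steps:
$Q{\left(q \right)} = \frac{2 q}{5 + q}$
$K = - \frac{5}{3}$ ($K = - 5 \cdot 2 \cdot 1 \frac{1}{5 + 1} = - 5 \cdot 2 \cdot 1 \cdot \frac{1}{6} = \left(-5\right) \frac{1}{3} = - \frac{5}{3} \approx -1.6667$)
$K^{3} = \left(- \frac{5}{3}\right)^{3} = - \frac{125}{27}$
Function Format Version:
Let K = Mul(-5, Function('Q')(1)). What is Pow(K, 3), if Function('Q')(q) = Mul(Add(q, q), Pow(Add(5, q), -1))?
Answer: Rational(-125, 27) ≈ -4.6296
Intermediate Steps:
Function('Q')(q) = Mul(2, q, Pow(Add(5, q), -1)) (Function('Q')(q) = Mul(Mul(2, q), Pow(Add(5, q), -1)) = Mul(2, q, Pow(Add(5, q), -1)))
K = Rational(-5, 3) (K = Mul(-5, Mul(2, 1, Pow(Add(5, 1), -1))) = Mul(-5, Mul(2, 1, Pow(6, -1))) = Mul(-5, Mul(2, 1, Rational(1, 6))) = Mul(-5, Rational(1, 3)) = Rational(-5, 3) ≈ -1.6667)
Pow(K, 3) = Pow(Rational(-5, 3), 3) = Rational(-125, 27)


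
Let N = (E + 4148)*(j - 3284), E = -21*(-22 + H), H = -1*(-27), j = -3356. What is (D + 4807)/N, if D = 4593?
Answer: -235/671138 ≈ -0.00035015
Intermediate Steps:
H = 27
E = -105 (E = -21*(-22 + 27) = -21*5 = -105)
N = -26845520 (N = (-105 + 4148)*(-3356 - 3284) = 4043*(-6640) = -26845520)
(D + 4807)/N = (4593 + 4807)/(-26845520) = 9400*(-1/26845520) = -235/671138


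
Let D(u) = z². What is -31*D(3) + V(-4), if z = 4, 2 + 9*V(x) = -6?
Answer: -4472/9 ≈ -496.89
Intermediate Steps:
V(x) = -8/9 (V(x) = -2/9 + (⅑)*(-6) = -2/9 - ⅔ = -8/9)
D(u) = 16 (D(u) = 4² = 16)
-31*D(3) + V(-4) = -31*16 - 8/9 = -496 - 8/9 = -4472/9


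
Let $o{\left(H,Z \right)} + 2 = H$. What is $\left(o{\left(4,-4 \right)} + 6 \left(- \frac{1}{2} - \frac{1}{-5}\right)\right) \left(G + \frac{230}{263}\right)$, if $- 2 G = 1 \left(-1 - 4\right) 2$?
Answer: $\frac{309}{263} \approx 1.1749$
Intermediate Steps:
$o{\left(H,Z \right)} = -2 + H$
$G = 5$ ($G = - \frac{1 \left(-1 - 4\right) 2}{2} = - \frac{1 \left(\left(-5\right) 2\right)}{2} = - \frac{1 \left(-10\right)}{2} = \left(- \frac{1}{2}\right) \left(-10\right) = 5$)
$\left(o{\left(4,-4 \right)} + 6 \left(- \frac{1}{2} - \frac{1}{-5}\right)\right) \left(G + \frac{230}{263}\right) = \left(\left(-2 + 4\right) + 6 \left(- \frac{1}{2} - \frac{1}{-5}\right)\right) \left(5 + \frac{230}{263}\right) = \left(2 + 6 \left(\left(-1\right) \frac{1}{2} - - \frac{1}{5}\right)\right) \left(5 + 230 \cdot \frac{1}{263}\right) = \left(2 + 6 \left(- \frac{1}{2} + \frac{1}{5}\right)\right) \left(5 + \frac{230}{263}\right) = \left(2 + 6 \left(- \frac{3}{10}\right)\right) \frac{1545}{263} = \left(2 - \frac{9}{5}\right) \frac{1545}{263} = \frac{1}{5} \cdot \frac{1545}{263} = \frac{309}{263}$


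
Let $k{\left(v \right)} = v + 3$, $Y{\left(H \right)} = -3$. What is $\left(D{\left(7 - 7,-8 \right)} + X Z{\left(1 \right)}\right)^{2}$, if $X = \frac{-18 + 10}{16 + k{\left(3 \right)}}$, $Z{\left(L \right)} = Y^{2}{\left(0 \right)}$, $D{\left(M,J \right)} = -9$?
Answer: $\frac{18225}{121} \approx 150.62$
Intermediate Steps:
$k{\left(v \right)} = 3 + v$
$Z{\left(L \right)} = 9$ ($Z{\left(L \right)} = \left(-3\right)^{2} = 9$)
$X = - \frac{4}{11}$ ($X = \frac{-18 + 10}{16 + \left(3 + 3\right)} = - \frac{8}{16 + 6} = - \frac{8}{22} = \left(-8\right) \frac{1}{22} = - \frac{4}{11} \approx -0.36364$)
$\left(D{\left(7 - 7,-8 \right)} + X Z{\left(1 \right)}\right)^{2} = \left(-9 - \frac{36}{11}\right)^{2} = \left(- \frac{135}{11}\right)^{2} = \frac{18225}{121}$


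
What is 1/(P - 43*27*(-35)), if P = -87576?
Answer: -1/46941 ≈ -2.1303e-5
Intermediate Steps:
1/(P - 43*27*(-35)) = 1/(-87576 - 43*27*(-35)) = 1/(-87576 - 1161*(-35)) = 1/(-87576 + 40635) = 1/(-46941) = -1/46941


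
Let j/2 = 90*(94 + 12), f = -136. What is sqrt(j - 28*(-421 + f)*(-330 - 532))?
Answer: 4*I*sqrt(839042) ≈ 3664.0*I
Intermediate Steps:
j = 19080 (j = 2*(90*(94 + 12)) = 2*(90*106) = 2*9540 = 19080)
sqrt(j - 28*(-421 + f)*(-330 - 532)) = sqrt(19080 - 28*(-421 - 136)*(-330 - 532)) = sqrt(19080 - (-15596)*(-862)) = sqrt(19080 - 28*480134) = sqrt(19080 - 13443752) = sqrt(-13424672) = 4*I*sqrt(839042)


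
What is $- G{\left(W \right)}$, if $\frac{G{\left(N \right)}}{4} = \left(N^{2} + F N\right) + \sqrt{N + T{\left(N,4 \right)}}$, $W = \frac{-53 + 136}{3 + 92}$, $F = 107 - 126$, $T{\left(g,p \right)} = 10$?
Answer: $\frac{571704}{9025} - \frac{4 \sqrt{98135}}{95} \approx 50.157$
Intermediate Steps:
$F = -19$
$W = \frac{83}{95} \approx 0.87368$
$G{\left(N \right)} = - 76 N + 4 N^{2} + 4 \sqrt{10 + N}$ ($G{\left(N \right)} = 4 \left(\left(N^{2} - 19 N\right) + \sqrt{N + 10}\right) = 4 \left(\left(N^{2} - 19 N\right) + \sqrt{10 + N}\right) = 4 \left(N^{2} + \sqrt{10 + N} - 19 N\right) = - 76 N + 4 N^{2} + 4 \sqrt{10 + N}$)
$- G{\left(W \right)} = - (\left(-76\right) \frac{83}{95} + 4 \left(\frac{83}{95}\right)^{2} + 4 \sqrt{10 + \frac{83}{95}}) = - (- \frac{332}{5} + 4 \cdot \frac{6889}{9025} + 4 \sqrt{\frac{1033}{95}}) = - (- \frac{332}{5} + \frac{27556}{9025} + 4 \frac{\sqrt{98135}}{95}) = - (- \frac{332}{5} + \frac{27556}{9025} + \frac{4 \sqrt{98135}}{95}) = - (- \frac{571704}{9025} + \frac{4 \sqrt{98135}}{95}) = \frac{571704}{9025} - \frac{4 \sqrt{98135}}{95}$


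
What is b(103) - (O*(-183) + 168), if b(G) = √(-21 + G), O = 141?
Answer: 25635 + √82 ≈ 25644.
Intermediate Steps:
b(103) - (O*(-183) + 168) = √(-21 + 103) - (141*(-183) + 168) = √82 - (-25803 + 168) = √82 - 1*(-25635) = √82 + 25635 = 25635 + √82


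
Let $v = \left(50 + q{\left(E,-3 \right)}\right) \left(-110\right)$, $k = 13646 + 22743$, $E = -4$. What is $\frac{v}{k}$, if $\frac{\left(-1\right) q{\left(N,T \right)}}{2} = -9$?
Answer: $- \frac{7480}{36389} \approx -0.20556$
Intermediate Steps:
$q{\left(N,T \right)} = 18$ ($q{\left(N,T \right)} = \left(-2\right) \left(-9\right) = 18$)
$k = 36389$
$v = -7480$ ($v = \left(50 + 18\right) \left(-110\right) = 68 \left(-110\right) = -7480$)
$\frac{v}{k} = - \frac{7480}{36389}$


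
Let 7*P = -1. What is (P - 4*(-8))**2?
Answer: 49729/49 ≈ 1014.9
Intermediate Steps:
P = -1/7 (P = (1/7)*(-1) = -1/7 ≈ -0.14286)
(P - 4*(-8))**2 = (-1/7 - 4*(-8))**2 = (-1/7 + 32)**2 = (223/7)**2 = 49729/49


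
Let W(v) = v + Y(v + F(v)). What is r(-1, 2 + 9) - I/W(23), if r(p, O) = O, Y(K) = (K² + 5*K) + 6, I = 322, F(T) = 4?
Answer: 9501/893 ≈ 10.639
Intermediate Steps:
Y(K) = 6 + K² + 5*K
W(v) = 26 + (4 + v)² + 6*v (W(v) = v + (6 + (v + 4)² + 5*(v + 4)) = v + (6 + (4 + v)² + 5*(4 + v)) = v + (6 + (4 + v)² + (20 + 5*v)) = v + (26 + (4 + v)² + 5*v) = 26 + (4 + v)² + 6*v)
r(-1, 2 + 9) - I/W(23) = (2 + 9) - 322/(42 + 23² + 14*23) = 11 - 322/(42 + 529 + 322) = 11 - 322/893 = 9501/893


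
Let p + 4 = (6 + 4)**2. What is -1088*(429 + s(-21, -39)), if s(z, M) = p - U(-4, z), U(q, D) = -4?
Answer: -575552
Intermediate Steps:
p = 96 (p = -4 + (6 + 4)**2 = -4 + 10**2 = -4 + 100 = 96)
s(z, M) = 100 (s(z, M) = 96 - 1*(-4) = 96 + 4 = 100)
-1088*(429 + s(-21, -39)) = -1088*(429 + 100) = -1088*529 = -575552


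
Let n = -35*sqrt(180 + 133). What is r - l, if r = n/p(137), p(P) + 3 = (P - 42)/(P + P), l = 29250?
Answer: -29250 + 9590*sqrt(313)/727 ≈ -29017.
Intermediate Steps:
p(P) = -3 + (-42 + P)/(2*P) (p(P) = -3 + (P - 42)/(P + P) = -3 + (-42 + P)/((2*P)) = -3 + (-42 + P)*(1/(2*P)) = -3 + (-42 + P)/(2*P))
n = -35*sqrt(313) ≈ -619.21
r = 9590*sqrt(313)/727 (r = (-35*sqrt(313))/(-5/2 - 21/137) = (-35*sqrt(313))/(-727/274) = -35*sqrt(313)*(-274/727) = 9590*sqrt(313)/727 ≈ 233.38)
r - l = 9590*sqrt(313)/727 - 1*29250 = 9590*sqrt(313)/727 - 29250 = -29250 + 9590*sqrt(313)/727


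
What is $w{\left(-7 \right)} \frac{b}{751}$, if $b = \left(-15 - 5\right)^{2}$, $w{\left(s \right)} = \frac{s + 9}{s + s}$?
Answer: $- \frac{400}{5257} \approx -0.076089$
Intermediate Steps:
$w{\left(s \right)} = \frac{9 + s}{2 s}$
$b = 400$ ($b = \left(-20\right)^{2} = 400$)
$w{\left(-7 \right)} \frac{b}{751} = \frac{9 - 7}{2 \left(-7\right)} \frac{400}{751} = \frac{1}{2} \left(- \frac{1}{7}\right) 2 \cdot 400 \cdot \frac{1}{751} = \left(- \frac{1}{7}\right) \frac{400}{751} = - \frac{400}{5257}$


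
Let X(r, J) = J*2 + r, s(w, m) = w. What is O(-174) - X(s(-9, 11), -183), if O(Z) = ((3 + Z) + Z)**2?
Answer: 119400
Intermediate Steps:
O(Z) = (3 + 2*Z)**2
X(r, J) = r + 2*J (X(r, J) = 2*J + r = r + 2*J)
O(-174) - X(s(-9, 11), -183) = (3 + 2*(-174))**2 - (-9 + 2*(-183)) = (3 - 348)**2 - (-9 - 366) = (-345)**2 - 1*(-375) = 119025 + 375 = 119400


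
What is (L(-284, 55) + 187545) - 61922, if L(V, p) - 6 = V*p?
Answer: 110009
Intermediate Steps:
L(V, p) = 6 + V*p
(L(-284, 55) + 187545) - 61922 = ((6 - 284*55) + 187545) - 61922 = ((6 - 15620) + 187545) - 61922 = (-15614 + 187545) - 61922 = 171931 - 61922 = 110009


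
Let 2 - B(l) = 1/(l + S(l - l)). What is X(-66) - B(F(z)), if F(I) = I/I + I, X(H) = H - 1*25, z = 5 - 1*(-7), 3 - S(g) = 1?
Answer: -1394/15 ≈ -92.933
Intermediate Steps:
S(g) = 2 (S(g) = 3 - 1*1 = 3 - 1 = 2)
z = 12 (z = 5 + 7 = 12)
X(H) = -25 + H (X(H) = H - 25 = -25 + H)
F(I) = 1 + I
B(l) = 2 - 1/(2 + l) (B(l) = 2 - 1/(l + 2) = 2 - 1/(2 + l))
X(-66) - B(F(z)) = (-25 - 66) - (3 + 2*(1 + 12))/(2 + (1 + 12)) = -91 - (3 + 2*13)/(2 + 13) = -91 - (3 + 26)/15 = -91 - 29/15 = -1394/15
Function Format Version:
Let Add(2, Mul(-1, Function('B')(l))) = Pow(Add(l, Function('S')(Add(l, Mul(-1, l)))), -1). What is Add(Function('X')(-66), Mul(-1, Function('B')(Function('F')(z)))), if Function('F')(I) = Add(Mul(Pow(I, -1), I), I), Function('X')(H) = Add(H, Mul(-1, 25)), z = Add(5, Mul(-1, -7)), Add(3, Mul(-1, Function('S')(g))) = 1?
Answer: Rational(-1394, 15) ≈ -92.933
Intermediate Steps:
Function('S')(g) = 2 (Function('S')(g) = Add(3, Mul(-1, 1)) = Add(3, -1) = 2)
z = 12 (z = Add(5, 7) = 12)
Function('X')(H) = Add(-25, H) (Function('X')(H) = Add(H, -25) = Add(-25, H))
Function('F')(I) = Add(1, I)
Function('B')(l) = Add(2, Mul(-1, Pow(Add(2, l), -1))) (Function('B')(l) = Add(2, Mul(-1, Pow(Add(l, 2), -1))) = Add(2, Mul(-1, Pow(Add(2, l), -1))))
Add(Function('X')(-66), Mul(-1, Function('B')(Function('F')(z)))) = Add(Add(-25, -66), Mul(-1, Mul(Pow(Add(2, Add(1, 12)), -1), Add(3, Mul(2, Add(1, 12)))))) = Add(-91, Mul(-1, Mul(Pow(Add(2, 13), -1), Add(3, Mul(2, 13))))) = Add(-91, Mul(-1, Mul(Pow(15, -1), Add(3, 26)))) = Add(-91, Mul(-1, Mul(Rational(1, 15), 29))) = Add(-91, Mul(-1, Rational(29, 15))) = Add(-91, Rational(-29, 15)) = Rational(-1394, 15)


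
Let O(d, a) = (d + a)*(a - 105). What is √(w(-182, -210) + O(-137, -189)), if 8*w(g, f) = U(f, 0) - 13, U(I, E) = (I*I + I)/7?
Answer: √1546018/4 ≈ 310.85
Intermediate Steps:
U(I, E) = I/7 + I²/7 (U(I, E) = (I² + I)*(⅐) = (I + I²)*(⅐) = I/7 + I²/7)
w(g, f) = -13/8 + f*(1 + f)/56 (w(g, f) = (f*(1 + f)/7 - 13)/8 = (-13 + f*(1 + f)/7)/8 = -13/8 + f*(1 + f)/56)
O(d, a) = (-105 + a)*(a + d) (O(d, a) = (a + d)*(-105 + a) = (-105 + a)*(a + d))
√(w(-182, -210) + O(-137, -189)) = √((-13/8 + (1/56)*(-210)*(1 - 210)) + ((-189)² - 105*(-189) - 105*(-137) - 189*(-137))) = √((-13/8 + (1/56)*(-210)*(-209)) + (35721 + 19845 + 14385 + 25893)) = √((-13/8 + 3135/4) + 95844) = √(6257/8 + 95844) = √(773009/8) = √1546018/4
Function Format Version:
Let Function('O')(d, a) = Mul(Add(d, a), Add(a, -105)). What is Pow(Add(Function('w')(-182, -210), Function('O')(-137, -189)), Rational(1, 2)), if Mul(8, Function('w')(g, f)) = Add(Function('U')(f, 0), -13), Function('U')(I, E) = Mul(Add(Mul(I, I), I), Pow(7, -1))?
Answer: Mul(Rational(1, 4), Pow(1546018, Rational(1, 2))) ≈ 310.85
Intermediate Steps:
Function('U')(I, E) = Add(Mul(Rational(1, 7), I), Mul(Rational(1, 7), Pow(I, 2))) (Function('U')(I, E) = Mul(Add(Pow(I, 2), I), Rational(1, 7)) = Mul(Add(I, Pow(I, 2)), Rational(1, 7)) = Add(Mul(Rational(1, 7), I), Mul(Rational(1, 7), Pow(I, 2))))
Function('w')(g, f) = Add(Rational(-13, 8), Mul(Rational(1, 56), f, Add(1, f))) (Function('w')(g, f) = Mul(Rational(1, 8), Add(Mul(Rational(1, 7), f, Add(1, f)), -13)) = Mul(Rational(1, 8), Add(-13, Mul(Rational(1, 7), f, Add(1, f)))) = Add(Rational(-13, 8), Mul(Rational(1, 56), f, Add(1, f))))
Function('O')(d, a) = Mul(Add(-105, a), Add(a, d)) (Function('O')(d, a) = Mul(Add(a, d), Add(-105, a)) = Mul(Add(-105, a), Add(a, d)))
Pow(Add(Function('w')(-182, -210), Function('O')(-137, -189)), Rational(1, 2)) = Pow(Add(Add(Rational(-13, 8), Mul(Rational(1, 56), -210, Add(1, -210))), Add(Pow(-189, 2), Mul(-105, -189), Mul(-105, -137), Mul(-189, -137))), Rational(1, 2)) = Pow(Add(Add(Rational(-13, 8), Mul(Rational(1, 56), -210, -209)), Add(35721, 19845, 14385, 25893)), Rational(1, 2)) = Pow(Add(Add(Rational(-13, 8), Rational(3135, 4)), 95844), Rational(1, 2)) = Pow(Add(Rational(6257, 8), 95844), Rational(1, 2)) = Pow(Rational(773009, 8), Rational(1, 2)) = Mul(Rational(1, 4), Pow(1546018, Rational(1, 2)))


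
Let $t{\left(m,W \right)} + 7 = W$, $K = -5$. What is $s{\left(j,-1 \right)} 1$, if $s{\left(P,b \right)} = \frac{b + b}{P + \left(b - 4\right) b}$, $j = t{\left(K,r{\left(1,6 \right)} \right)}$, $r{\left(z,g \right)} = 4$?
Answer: $-1$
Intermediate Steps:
$t{\left(m,W \right)} = -7 + W$
$j = -3$ ($j = -7 + 4 = -3$)
$s{\left(P,b \right)} = \frac{2 b}{P + b \left(-4 + b\right)}$ ($s{\left(P,b \right)} = \frac{2 b}{P + \left(-4 + b\right) b} = \frac{2 b}{P + b \left(-4 + b\right)}$)
$s{\left(j,-1 \right)} 1 = 2 \left(-1\right) \frac{1}{-3 + \left(-1\right)^{2} - -4} \cdot 1 = 2 \left(-1\right) \frac{1}{-3 + 1 + 4} \cdot 1 = 2 \left(-1\right) \frac{1}{2} \cdot 1 = \left(-1\right) 1 = -1$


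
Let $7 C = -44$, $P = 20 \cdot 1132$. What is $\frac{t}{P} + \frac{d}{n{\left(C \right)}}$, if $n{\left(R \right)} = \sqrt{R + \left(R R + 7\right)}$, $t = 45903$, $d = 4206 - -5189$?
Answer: $\frac{45903}{22640} + \frac{65765 \sqrt{219}}{657} \approx 1483.4$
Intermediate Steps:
$d = 9395$ ($d = 4206 + 5189 = 9395$)
$P = 22640$
$C = - \frac{44}{7}$ ($C = \frac{1}{7} \left(-44\right) = - \frac{44}{7} \approx -6.2857$)
$n{\left(R \right)} = \sqrt{7 + R + R^{2}}$ ($n{\left(R \right)} = \sqrt{R + \left(R^{2} + 7\right)} = \sqrt{R + \left(7 + R^{2}\right)} = \sqrt{7 + R + R^{2}}$)
$\frac{t}{P} + \frac{d}{n{\left(C \right)}} = \frac{45903}{22640} + \frac{9395}{\sqrt{7 - \frac{44}{7} + \left(- \frac{44}{7}\right)^{2}}} = 45903 \cdot \frac{1}{22640} + \frac{9395}{\sqrt{7 - \frac{44}{7} + \frac{1936}{49}}} = \frac{45903}{22640} + \frac{9395}{\sqrt{\frac{1971}{49}}} = \frac{45903}{22640} + \frac{9395}{\frac{3}{7} \sqrt{219}} = \frac{45903}{22640} + 9395 \frac{7 \sqrt{219}}{657} = \frac{45903}{22640} + \frac{65765 \sqrt{219}}{657}$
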